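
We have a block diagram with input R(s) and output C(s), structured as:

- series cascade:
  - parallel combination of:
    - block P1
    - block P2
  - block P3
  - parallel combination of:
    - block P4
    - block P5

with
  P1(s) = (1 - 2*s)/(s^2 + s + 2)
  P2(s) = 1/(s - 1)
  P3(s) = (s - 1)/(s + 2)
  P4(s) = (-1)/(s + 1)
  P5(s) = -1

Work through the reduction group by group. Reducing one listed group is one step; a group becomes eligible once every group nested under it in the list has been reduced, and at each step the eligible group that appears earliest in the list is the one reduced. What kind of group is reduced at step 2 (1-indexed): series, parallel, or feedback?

Step 1: reduce the parallel group P1, P2
Step 2: reduce the parallel group P4, P5
Step 3: combine (P1+P2), P3, (P4+P5) in series
Step 2 collapses a parallel group.

Hence the answer: parallel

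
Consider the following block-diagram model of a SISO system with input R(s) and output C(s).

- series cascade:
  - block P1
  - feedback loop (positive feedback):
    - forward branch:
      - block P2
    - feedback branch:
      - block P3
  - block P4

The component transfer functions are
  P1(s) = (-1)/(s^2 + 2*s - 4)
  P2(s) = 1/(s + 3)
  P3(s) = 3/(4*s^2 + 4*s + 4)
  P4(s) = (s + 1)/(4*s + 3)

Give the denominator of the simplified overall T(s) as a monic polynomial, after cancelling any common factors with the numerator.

[1] collapse the loop (P2 forward, P3 return) = (4*s^2 + 4*s + 4)/(4*s^3 + 16*s^2 + 16*s + 9)
[2] combine P1, [P2/(1-P2*P3)], P4 in series = (-4*s^3 - 8*s^2 - 8*s - 4)/(16*s^6 + 108*s^5 + 200*s^4 + 4*s^3 - 253*s^2 - 282*s - 108)
That last expression is T(s), already simplified. Scaling its denominator by 1/16 (the reciprocal of the leading coefficient) yields the monic denominator.

Answer: s^6 + 27*s^5/4 + 25*s^4/2 + s^3/4 - 253*s^2/16 - 141*s/8 - 27/4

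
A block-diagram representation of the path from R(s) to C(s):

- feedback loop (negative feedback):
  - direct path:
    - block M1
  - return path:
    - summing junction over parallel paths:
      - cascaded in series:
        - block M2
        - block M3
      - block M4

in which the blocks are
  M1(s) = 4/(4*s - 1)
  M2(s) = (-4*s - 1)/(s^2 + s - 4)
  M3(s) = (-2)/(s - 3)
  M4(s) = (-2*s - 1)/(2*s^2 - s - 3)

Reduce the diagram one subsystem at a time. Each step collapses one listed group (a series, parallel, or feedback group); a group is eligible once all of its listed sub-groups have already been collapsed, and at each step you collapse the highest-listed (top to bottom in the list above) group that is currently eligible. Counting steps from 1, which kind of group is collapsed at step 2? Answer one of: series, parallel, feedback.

Reducing step by step:

Step 1 - multiply M2, M3 (series)
Step 2 - add (M2*M3), M4 (parallel)
Step 3 - reduce the feedback loop with forward M1 and return ((M2*M3)+M4)
At step 2 the group reduced is parallel.

Answer: parallel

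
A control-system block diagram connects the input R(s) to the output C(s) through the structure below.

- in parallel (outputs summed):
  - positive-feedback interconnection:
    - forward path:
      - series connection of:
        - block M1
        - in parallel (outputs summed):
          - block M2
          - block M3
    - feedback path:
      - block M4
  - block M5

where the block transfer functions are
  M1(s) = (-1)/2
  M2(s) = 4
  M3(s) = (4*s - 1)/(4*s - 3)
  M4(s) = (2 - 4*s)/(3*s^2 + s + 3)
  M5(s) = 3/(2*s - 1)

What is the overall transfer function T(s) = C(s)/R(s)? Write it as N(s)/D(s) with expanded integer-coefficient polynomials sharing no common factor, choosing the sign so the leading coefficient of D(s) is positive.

First reduce the diagram to T(s).

(1) parallel reduction of M2, M3 -> (20*s - 13)/(4*s - 3)
(2) multiply M1, (M2+M3) (series) -> (13 - 20*s)/(8*s - 6)
(3) reduce the feedback loop with forward (M1*(M2+M3)) and return M4 -> (-60*s^3 + 19*s^2 - 47*s + 39)/(24*s^3 - 90*s^2 + 110*s - 44)
(4) reduce the parallel group [(M1*(M2+M3))/(1-(M1*(M2+M3))*M4)], M5, giving the overall T(s)

Answer: (-120*s^4 + 170*s^3 - 383*s^2 + 455*s - 171)/(48*s^4 - 204*s^3 + 310*s^2 - 198*s + 44)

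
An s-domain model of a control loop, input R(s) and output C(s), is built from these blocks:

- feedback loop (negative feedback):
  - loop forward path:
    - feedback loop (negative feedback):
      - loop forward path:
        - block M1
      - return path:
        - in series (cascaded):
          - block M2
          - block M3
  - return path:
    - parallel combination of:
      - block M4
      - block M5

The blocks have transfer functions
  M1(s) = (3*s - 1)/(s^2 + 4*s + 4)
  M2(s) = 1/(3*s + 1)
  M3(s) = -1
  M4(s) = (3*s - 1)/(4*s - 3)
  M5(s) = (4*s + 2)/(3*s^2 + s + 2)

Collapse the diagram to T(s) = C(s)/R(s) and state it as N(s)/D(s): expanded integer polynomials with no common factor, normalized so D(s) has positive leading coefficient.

Step 1. multiply M2, M3 (series) gives (-1)/(3*s + 1)
Step 2. close the feedback loop around M1, (M2*M3) gives (9*s^2 - 1)/(3*s^3 + 13*s^2 + 13*s + 5)
Step 3. add M4, M5 (parallel) gives (9*s^3 + 16*s^2 + s - 8)/(12*s^3 - 5*s^2 + 5*s - 6)
Step 4. collapse the loop ([M1/(1+M1*(M2*M3))] forward, (M4+M5) return); the result is T(s) itself (integer coefficients, no common factor, positive leading denominator coefficient)

Final answer: (108*s^5 - 45*s^4 + 33*s^3 - 49*s^2 - 5*s + 6)/(36*s^6 + 222*s^5 + 250*s^4 + 42*s^3 - 126*s^2 - 54*s - 22)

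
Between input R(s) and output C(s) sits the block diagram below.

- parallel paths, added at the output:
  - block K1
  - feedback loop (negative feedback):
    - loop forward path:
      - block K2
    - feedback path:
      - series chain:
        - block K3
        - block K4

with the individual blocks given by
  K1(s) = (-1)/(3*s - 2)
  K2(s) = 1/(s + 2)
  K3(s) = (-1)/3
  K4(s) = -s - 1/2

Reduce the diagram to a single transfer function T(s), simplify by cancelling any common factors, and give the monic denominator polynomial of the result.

1. cascade K3, K4, giving s/3 + 1/6
2. feedback reduction of K2, (K3*K4), giving 6/(8*s + 13)
3. add K1, [K2/(1+K2*(K3*K4))] (parallel), giving (10*s - 25)/(24*s^2 + 23*s - 26)
Step 3 gives the fully reduced T(s), with no common factor left to cancel. The denominator's leading coefficient is 24, so divide each of its coefficients by 24 to get the monic form.

Therefore the answer is s^2 + 23*s/24 - 13/12.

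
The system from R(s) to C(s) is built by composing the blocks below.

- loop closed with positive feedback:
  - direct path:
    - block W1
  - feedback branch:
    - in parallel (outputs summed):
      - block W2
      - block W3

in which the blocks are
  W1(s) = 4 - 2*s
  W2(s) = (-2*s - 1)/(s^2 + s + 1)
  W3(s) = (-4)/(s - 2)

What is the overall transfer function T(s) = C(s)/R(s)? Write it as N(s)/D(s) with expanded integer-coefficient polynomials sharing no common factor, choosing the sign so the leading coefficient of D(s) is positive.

Answer: (2*s^3 - 2*s^2 - 2*s - 4)/(11*s^2 + s + 3)

Working:
[1] sum the parallel branches W2, W3 -> (-6*s^2 - s - 2)/(s^3 - s^2 - s - 2)
[2] close the feedback loop around W1, (W2+W3) - this is the overall T(s), already in the required normalized form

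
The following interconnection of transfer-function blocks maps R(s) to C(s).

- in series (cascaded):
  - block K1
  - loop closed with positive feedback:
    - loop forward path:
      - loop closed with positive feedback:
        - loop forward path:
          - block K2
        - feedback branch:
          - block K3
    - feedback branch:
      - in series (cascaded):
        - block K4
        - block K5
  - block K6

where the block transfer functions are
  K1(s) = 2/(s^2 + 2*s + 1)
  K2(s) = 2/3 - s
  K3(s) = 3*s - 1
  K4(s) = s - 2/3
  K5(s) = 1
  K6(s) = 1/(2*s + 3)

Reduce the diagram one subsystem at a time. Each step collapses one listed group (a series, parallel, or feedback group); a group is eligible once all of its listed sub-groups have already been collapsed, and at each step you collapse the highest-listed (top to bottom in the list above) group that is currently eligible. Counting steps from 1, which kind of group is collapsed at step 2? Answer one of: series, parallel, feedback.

Answer: series

Working:
1. close the feedback loop around K2, K3
2. cascade K4, K5
3. close the feedback loop around [K2/(1-K2*K3)], (K4*K5)
4. cascade K1, [[K2/(1-K2*K3)]/(1-[K2/(1-K2*K3)]*(K4*K5))], K6
Step 2 collapses a series group.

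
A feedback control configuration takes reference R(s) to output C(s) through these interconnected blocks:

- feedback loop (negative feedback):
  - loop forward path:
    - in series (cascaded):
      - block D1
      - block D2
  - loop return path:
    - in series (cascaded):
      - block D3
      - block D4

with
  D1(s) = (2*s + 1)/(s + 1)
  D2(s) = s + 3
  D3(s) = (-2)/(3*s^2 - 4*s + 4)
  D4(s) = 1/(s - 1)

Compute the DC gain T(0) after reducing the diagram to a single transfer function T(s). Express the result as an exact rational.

Reducing step by step:

Step 1: reduce the series chain D1, D2, giving (2*s^2 + 7*s + 3)/(s + 1)
Step 2: cascade D3, D4, giving (-2)/(3*s^3 - 7*s^2 + 8*s - 4)
Step 3: feedback reduction of (D1*D2), (D3*D4), giving (6*s^5 + 7*s^4 - 24*s^3 + 27*s^2 - 4*s - 12)/(3*s^4 - 4*s^3 - 3*s^2 - 10*s - 10)
Step 3 gives the overall T(s). Then T(0) = -12/(-10) = 6/5.

Answer: 6/5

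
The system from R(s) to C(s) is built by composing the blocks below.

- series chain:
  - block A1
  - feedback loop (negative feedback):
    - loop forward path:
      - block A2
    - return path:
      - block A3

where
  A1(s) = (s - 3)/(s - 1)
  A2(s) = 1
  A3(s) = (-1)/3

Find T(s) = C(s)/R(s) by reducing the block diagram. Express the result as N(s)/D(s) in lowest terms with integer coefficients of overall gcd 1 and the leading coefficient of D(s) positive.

The answer is (3*s - 9)/(2*s - 2).

Reasoning:
1. apply the feedback formula to A2, A3 -> 3/2
2. cascade A1, [A2/(1+A2*A3)] - this is the overall T(s), already in the required normalized form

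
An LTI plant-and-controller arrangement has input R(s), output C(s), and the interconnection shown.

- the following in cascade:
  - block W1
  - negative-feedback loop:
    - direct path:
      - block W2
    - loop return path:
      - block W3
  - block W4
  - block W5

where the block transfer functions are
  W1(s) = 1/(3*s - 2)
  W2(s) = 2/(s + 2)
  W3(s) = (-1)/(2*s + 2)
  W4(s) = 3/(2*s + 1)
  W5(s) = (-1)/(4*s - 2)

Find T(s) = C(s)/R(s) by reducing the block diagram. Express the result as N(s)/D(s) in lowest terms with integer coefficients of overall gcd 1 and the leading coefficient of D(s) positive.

Reducing step by step:

(1) reduce the feedback loop with forward W2 and return W3 = (2*s + 2)/(s^2 + 3*s + 1)
(2) multiply W1, [W2/(1+W2*W3)], W4, W5 (series): this yields T(s), and no further normalization is needed

Answer: (-3*s - 3)/(12*s^5 + 28*s^4 - 15*s^3 - 15*s^2 + 3*s + 2)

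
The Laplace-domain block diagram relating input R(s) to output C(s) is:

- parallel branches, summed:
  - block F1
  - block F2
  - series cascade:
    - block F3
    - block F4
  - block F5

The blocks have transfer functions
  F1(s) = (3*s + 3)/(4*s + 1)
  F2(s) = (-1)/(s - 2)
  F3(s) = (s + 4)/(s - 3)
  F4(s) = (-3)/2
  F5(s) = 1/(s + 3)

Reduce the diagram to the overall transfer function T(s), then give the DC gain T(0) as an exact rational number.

Step 1: series reduction of F3, F4 -> (-3*s - 12)/(2*s - 6)
Step 2: parallel reduction of F1, F2, (F3*F4), F5 -> (-6*s^4 - 69*s^3 - 97*s^2 + 458*s + 210)/(8*s^4 - 14*s^3 - 76*s^2 + 126*s + 36)
That last expression is T(s); at s = 0 only the constant terms survive, so T(0) = 210/36 = 35/6.

Final answer: 35/6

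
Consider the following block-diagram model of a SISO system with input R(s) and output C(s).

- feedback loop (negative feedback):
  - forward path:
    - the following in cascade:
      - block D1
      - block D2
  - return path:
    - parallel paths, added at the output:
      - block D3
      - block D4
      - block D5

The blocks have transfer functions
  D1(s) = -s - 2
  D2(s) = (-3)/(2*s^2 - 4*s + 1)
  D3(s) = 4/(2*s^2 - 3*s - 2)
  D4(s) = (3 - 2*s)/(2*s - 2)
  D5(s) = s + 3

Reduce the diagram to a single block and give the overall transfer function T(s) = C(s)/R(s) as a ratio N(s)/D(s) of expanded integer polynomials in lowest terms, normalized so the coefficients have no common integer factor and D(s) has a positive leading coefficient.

Reducing step by step:

[1] multiply D1, D2 (series) gives (3*s + 6)/(2*s^2 - 4*s + 1)
[2] add D3, D4, D5 (parallel) gives (4*s^4 - 2*s^3 - 16*s^2 + 13*s - 2)/(4*s^3 - 10*s^2 + 2*s + 4)
[3] collapse the loop ((D1*D2) forward, (D3+D4+D5) return), which is the overall transfer function T(s) = C(s)/R(s) in lowest terms

Answer: (12*s^4 - 6*s^3 - 54*s^2 + 24*s + 24)/(20*s^5 - 18*s^4 - 12*s^3 - 67*s^2 + 58*s - 8)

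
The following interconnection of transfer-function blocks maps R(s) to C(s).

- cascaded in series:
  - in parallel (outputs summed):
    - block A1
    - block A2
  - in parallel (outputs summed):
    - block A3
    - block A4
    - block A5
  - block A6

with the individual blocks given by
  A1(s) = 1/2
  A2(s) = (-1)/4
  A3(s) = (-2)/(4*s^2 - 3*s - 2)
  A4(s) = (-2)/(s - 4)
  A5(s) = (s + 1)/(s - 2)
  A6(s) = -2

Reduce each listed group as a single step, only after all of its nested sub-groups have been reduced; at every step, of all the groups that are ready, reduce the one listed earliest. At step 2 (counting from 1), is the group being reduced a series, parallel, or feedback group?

1. reduce the parallel group A1, A2
2. sum the parallel branches A3, A4, A5
3. series reduction of (A1+A2), (A3+A4+A5), A6
The group at step 2 is a parallel group.

Therefore the answer is parallel.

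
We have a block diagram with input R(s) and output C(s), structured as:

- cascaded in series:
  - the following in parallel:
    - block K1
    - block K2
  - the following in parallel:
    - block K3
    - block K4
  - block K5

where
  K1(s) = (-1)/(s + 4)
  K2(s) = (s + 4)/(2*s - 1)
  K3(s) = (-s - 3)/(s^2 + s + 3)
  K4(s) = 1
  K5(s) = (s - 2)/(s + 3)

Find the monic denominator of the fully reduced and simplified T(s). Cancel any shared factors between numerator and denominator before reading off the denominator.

Step 1. sum the parallel branches K1, K2, giving (s^2 + 6*s + 17)/(2*s^2 + 7*s - 4)
Step 2. sum the parallel branches K3, K4, giving s^2/(s^2 + s + 3)
Step 3. cascade (K1+K2), (K3+K4), K5, giving (s^5 + 4*s^4 + 5*s^3 - 34*s^2)/(2*s^5 + 15*s^4 + 36*s^3 + 44*s^2 + 39*s - 36)
The result of step 3 is T(s) in lowest terms. Its denominator has leading coefficient 2; dividing the denominator through by 2 makes it monic.

Answer: s^5 + 15*s^4/2 + 18*s^3 + 22*s^2 + 39*s/2 - 18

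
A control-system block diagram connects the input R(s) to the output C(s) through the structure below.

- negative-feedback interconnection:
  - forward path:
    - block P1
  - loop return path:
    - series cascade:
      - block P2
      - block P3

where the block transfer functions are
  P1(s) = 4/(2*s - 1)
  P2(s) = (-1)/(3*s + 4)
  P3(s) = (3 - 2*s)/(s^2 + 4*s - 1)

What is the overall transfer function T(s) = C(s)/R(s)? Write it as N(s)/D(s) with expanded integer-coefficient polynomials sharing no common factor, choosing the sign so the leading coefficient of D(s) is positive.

1. reduce the series chain P2, P3; result (2*s - 3)/(3*s^3 + 16*s^2 + 13*s - 4)
2. close the feedback loop around P1, (P2*P3), giving the overall T(s)

Hence the answer: (12*s^3 + 64*s^2 + 52*s - 16)/(6*s^4 + 29*s^3 + 10*s^2 - 13*s - 8)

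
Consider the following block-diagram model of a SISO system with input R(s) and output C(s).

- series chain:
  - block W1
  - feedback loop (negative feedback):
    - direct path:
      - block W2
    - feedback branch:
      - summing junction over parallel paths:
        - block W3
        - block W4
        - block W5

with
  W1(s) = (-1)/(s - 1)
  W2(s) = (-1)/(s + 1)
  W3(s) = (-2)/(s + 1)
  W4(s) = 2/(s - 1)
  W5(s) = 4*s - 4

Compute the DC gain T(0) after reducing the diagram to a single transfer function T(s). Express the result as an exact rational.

Answer: -1/9

Working:
(1) reduce the parallel group W3, W4, W5 -> (4*s^3 - 4*s^2 - 4*s + 8)/(s^2 - 1)
(2) collapse the loop (W2 forward, (W3+W4+W5) return) -> (s^2 - 1)/(3*s^3 - 5*s^2 - 3*s + 9)
(3) multiply W1, [W2/(1+W2*(W3+W4+W5))] (series) -> (-s - 1)/(3*s^3 - 5*s^2 - 3*s + 9)
Step 3 gives the overall T(s). Then T(0) = -1/9.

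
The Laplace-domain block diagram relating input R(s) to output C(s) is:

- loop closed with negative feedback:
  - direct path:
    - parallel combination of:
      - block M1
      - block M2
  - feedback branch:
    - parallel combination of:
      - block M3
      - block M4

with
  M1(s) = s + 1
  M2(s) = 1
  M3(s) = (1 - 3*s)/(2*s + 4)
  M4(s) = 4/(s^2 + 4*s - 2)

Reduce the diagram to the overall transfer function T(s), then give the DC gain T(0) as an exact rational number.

Step 1 - reduce the parallel group M1, M2; result s + 2
Step 2 - add M3, M4 (parallel); result (-3*s^3 - 11*s^2 + 18*s + 14)/(2*s^3 + 12*s^2 + 12*s - 8)
Step 3 - feedback reduction of (M1+M2), (M3+M4); result (-2*s^3 - 12*s^2 - 12*s + 8)/(3*s^3 + 9*s^2 - 26*s - 10)
The step-3 result is T(s). Setting s = 0: T(0) = 8/(-10) = -4/5.

Answer: -4/5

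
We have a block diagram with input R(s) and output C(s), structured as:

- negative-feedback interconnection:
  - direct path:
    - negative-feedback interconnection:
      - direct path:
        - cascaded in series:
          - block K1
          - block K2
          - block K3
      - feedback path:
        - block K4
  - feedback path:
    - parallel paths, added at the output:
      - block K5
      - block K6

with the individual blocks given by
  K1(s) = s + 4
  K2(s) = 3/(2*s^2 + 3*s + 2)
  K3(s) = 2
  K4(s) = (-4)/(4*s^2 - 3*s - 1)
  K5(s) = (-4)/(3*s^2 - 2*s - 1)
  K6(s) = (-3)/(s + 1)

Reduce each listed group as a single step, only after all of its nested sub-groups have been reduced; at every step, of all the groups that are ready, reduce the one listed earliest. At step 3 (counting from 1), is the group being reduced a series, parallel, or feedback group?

Step 1: cascade K1, K2, K3
Step 2: feedback reduction of (K1*K2*K3), K4
Step 3: combine K5, K6 in parallel
Step 4: collapse the loop ([(K1*K2*K3)/(1+(K1*K2*K3)*K4)] forward, (K5+K6) return)
The group at step 3 is a parallel group.

Answer: parallel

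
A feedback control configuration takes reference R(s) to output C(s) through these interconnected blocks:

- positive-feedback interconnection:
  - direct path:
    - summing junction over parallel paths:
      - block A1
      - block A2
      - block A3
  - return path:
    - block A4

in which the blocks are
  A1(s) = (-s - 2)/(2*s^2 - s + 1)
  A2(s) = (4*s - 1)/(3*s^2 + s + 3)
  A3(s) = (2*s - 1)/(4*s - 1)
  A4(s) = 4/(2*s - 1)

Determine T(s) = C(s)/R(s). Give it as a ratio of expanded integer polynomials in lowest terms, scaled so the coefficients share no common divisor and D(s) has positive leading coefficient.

Answer: (24*s^6 + 12*s^5 - 92*s^4 + 42*s^3 - 41*s^2 + 28*s - 4)/(48*s^6 - 92*s^5 + 28*s^4 + 95*s^3 + 40*s^2 + 60*s - 13)

Working:
Step 1 - reduce the parallel group A1, A2, A3 -> (12*s^5 + 12*s^4 - 40*s^3 + s^2 - 20*s + 4)/(24*s^5 - 10*s^4 + 33*s^3 - 16*s^2 + 14*s - 3)
Step 2 - collapse the loop ((A1+A2+A3) forward, A4 return): this yields T(s), and no further normalization is needed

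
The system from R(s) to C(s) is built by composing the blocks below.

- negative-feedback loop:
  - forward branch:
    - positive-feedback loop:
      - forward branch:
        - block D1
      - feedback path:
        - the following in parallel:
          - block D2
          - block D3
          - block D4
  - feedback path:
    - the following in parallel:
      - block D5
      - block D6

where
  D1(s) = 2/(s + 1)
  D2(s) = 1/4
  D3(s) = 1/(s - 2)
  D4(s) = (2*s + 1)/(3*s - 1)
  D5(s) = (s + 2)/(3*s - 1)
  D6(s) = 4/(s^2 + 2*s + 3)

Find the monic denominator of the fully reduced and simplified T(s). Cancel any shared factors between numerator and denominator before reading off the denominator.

Step 1 - sum the parallel branches D2, D3, D4: (11*s^2 - 7*s - 10)/(12*s^2 - 28*s + 8)
Step 2 - apply the feedback formula to D1, (D2+D3+D4): (12*s^2 - 28*s + 8)/(6*s^3 - 19*s^2 - 3*s + 14)
Step 3 - combine D5, D6 in parallel: (s^3 + 4*s^2 + 19*s + 2)/(3*s^3 + 5*s^2 + 7*s - 3)
Step 4 - reduce the feedback loop with forward [D1/(1-D1*(D2+D3+D4))] and return (D5+D6): (12*s^4 - 4*s^3 - 12*s^2 - 68*s + 24)/(6*s^5 - 3*s^4 - 15*s^3 - 5*s^2 - 125*s + 26)
T(s) is the step-4 result (common factors already cancelled). Leading coefficient of the denominator: 6. Divide through by 6 for the monic polynomial.

Hence the answer: s^5 - s^4/2 - 5*s^3/2 - 5*s^2/6 - 125*s/6 + 13/3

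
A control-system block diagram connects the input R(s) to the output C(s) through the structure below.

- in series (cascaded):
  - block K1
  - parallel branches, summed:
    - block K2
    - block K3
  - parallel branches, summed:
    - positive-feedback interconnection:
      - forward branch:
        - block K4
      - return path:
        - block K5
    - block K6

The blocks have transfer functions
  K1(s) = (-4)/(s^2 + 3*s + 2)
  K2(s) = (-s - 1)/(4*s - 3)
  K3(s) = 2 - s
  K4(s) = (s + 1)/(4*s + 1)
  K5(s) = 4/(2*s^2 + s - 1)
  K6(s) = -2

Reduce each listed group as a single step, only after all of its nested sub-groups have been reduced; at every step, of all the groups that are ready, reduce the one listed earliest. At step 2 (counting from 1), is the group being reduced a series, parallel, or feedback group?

Reducing step by step:

Step 1 - add K2, K3 (parallel)
Step 2 - feedback reduction of K4, K5
Step 3 - add [K4/(1-K4*K5)], K6 (parallel)
Step 4 - reduce the series chain K1, (K2+K3), ([K4/(1-K4*K5)]+K6)
Step 2 collapses a feedback group.

Answer: feedback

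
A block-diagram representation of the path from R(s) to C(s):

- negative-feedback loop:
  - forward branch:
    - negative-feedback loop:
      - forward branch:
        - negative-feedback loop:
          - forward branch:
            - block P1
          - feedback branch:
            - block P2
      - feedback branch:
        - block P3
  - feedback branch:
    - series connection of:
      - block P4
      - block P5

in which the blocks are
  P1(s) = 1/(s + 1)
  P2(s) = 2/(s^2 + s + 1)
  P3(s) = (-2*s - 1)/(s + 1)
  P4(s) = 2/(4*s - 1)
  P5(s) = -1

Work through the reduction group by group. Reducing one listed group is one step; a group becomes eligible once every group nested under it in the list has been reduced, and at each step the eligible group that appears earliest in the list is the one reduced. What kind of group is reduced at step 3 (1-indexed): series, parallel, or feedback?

(1) reduce the feedback loop with forward P1 and return P2
(2) collapse the loop ([P1/(1+P1*P2)] forward, P3 return)
(3) reduce the series chain P4, P5
(4) apply the feedback formula to [[P1/(1+P1*P2)]/(1+[P1/(1+P1*P2)]*P3)], (P4*P5)
At step 3 the group reduced is series.

Answer: series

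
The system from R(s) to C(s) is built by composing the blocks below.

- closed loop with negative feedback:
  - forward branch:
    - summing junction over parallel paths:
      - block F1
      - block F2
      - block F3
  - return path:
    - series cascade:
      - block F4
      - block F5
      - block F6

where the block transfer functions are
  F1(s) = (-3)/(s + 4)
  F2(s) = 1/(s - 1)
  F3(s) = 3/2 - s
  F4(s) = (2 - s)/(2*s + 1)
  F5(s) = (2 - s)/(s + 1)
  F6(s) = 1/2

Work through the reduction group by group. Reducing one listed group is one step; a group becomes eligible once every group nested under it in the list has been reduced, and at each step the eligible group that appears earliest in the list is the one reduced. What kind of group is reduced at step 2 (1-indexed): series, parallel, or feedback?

[1] parallel reduction of F1, F2, F3
[2] series reduction of F4, F5, F6
[3] feedback reduction of (F1+F2+F3), (F4*F5*F6)
The group at step 2 is a series group.

Hence the answer: series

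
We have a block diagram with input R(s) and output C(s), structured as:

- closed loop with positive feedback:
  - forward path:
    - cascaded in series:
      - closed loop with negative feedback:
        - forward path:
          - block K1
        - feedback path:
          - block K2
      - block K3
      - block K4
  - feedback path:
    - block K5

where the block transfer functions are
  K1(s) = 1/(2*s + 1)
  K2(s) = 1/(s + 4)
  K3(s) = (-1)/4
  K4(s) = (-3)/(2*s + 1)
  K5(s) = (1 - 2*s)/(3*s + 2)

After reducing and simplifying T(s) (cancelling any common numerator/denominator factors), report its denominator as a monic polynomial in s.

Answer: s^4 + 17*s^3/3 + 197*s^2/24 + 233*s/48 + 7/12

Working:
[1] collapse the loop (K1 forward, K2 return) gives (s + 4)/(2*s^2 + 9*s + 5)
[2] multiply [K1/(1+K1*K2)], K3, K4 (series) gives (3*s + 12)/(16*s^3 + 80*s^2 + 76*s + 20)
[3] feedback reduction of ([K1/(1+K1*K2)]*K3*K4), K5 gives (9*s^2 + 42*s + 24)/(48*s^4 + 272*s^3 + 394*s^2 + 233*s + 28)
That last expression is T(s), already simplified. Scaling its denominator by 1/48 (the reciprocal of the leading coefficient) yields the monic denominator.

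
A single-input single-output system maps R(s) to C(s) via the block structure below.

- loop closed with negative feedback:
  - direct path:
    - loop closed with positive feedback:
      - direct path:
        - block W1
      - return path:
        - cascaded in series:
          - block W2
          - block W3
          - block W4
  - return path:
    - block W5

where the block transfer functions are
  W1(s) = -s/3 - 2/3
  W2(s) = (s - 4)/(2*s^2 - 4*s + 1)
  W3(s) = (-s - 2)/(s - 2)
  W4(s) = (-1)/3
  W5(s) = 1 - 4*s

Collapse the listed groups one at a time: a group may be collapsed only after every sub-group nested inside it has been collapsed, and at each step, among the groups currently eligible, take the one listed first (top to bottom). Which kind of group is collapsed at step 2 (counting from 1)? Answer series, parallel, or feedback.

Answer: feedback

Working:
1. reduce the series chain W2, W3, W4
2. feedback reduction of W1, (W2*W3*W4)
3. close the feedback loop around [W1/(1-W1*(W2*W3*W4))], W5
Step 2 collapses a feedback group.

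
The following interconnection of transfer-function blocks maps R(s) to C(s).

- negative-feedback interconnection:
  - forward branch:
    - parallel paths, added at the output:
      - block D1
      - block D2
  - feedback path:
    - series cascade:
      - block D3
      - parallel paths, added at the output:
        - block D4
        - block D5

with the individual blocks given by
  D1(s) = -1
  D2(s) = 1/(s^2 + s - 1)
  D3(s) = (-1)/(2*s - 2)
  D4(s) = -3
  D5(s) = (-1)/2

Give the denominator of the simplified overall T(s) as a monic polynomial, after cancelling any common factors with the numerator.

Answer: s^2 - 3*s/4 - 9/2

Working:
Step 1: parallel reduction of D1, D2: (-s^2 - s + 2)/(s^2 + s - 1)
Step 2: sum the parallel branches D4, D5: (-7)/2
Step 3: combine D3, (D4+D5) in series: 7/(4*s - 4)
Step 4: close the feedback loop around (D1+D2), (D3*(D4+D5)): (-4*s^2 - 4*s + 8)/(4*s^2 - 3*s - 18)
T(s) is the step-4 result (common factors already cancelled). Leading coefficient of the denominator: 4. Divide through by 4 for the monic polynomial.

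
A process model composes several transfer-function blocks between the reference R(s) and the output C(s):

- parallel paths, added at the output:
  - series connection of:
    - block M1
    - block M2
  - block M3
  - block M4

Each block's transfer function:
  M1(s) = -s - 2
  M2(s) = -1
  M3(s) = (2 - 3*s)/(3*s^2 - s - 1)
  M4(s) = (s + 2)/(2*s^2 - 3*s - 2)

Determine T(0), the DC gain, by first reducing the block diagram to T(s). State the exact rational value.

Reducing step by step:

Step 1. cascade M1, M2; result s + 2
Step 2. sum the parallel branches (M1*M2), M3, M4; result (6*s^5 + s^4 - 30*s^3 + 13*s^2 + 9*s - 2)/(6*s^4 - 11*s^3 - 5*s^2 + 5*s + 2)
Step 2 gives the overall T(s). Then T(0) = -2/2 = -1.

Answer: -1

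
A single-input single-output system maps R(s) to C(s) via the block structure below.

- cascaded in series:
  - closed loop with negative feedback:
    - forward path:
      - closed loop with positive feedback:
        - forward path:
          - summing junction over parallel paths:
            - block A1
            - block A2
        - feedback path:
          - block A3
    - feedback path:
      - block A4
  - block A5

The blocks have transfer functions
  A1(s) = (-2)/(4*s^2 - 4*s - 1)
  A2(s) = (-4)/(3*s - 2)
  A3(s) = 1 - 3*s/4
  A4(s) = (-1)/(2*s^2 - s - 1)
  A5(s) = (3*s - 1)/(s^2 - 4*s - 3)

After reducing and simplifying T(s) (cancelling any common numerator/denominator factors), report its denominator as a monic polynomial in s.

Reducing step by step:

1. add A1, A2 (parallel); result (-16*s^2 + 10*s + 8)/(12*s^3 - 20*s^2 + 5*s + 2)
2. collapse the loop ((A1+A2) forward, A3 return); result (-32*s^2 + 20*s + 16)/(7*s^2 + 2*s - 12)
3. apply the feedback formula to [(A1+A2)/(1-(A1+A2)*A3)], A4; result (-64*s^4 + 72*s^3 + 44*s^2 - 36*s - 16)/(14*s^4 - 3*s^3 - s^2 - 10*s - 4)
4. combine [[(A1+A2)/(1-(A1+A2)*A3)]/(1+[(A1+A2)/(1-(A1+A2)*A3)]*A4)], A5 in series; result (-192*s^5 + 280*s^4 + 60*s^3 - 152*s^2 - 12*s + 16)/(14*s^6 - 59*s^5 - 31*s^4 + 3*s^3 + 39*s^2 + 46*s + 12)
The result of step 4 is T(s) in lowest terms. Its denominator has leading coefficient 14; dividing the denominator through by 14 makes it monic.

Answer: s^6 - 59*s^5/14 - 31*s^4/14 + 3*s^3/14 + 39*s^2/14 + 23*s/7 + 6/7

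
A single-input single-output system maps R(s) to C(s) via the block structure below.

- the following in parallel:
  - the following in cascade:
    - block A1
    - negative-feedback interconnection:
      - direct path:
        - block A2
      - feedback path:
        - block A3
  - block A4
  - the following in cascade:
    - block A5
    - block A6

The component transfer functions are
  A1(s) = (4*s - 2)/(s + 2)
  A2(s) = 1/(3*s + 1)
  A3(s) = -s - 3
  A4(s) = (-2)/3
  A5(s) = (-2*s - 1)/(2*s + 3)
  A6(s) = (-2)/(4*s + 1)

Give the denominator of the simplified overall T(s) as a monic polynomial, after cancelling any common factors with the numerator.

Answer: s^4 + 11*s^3/4 + s^2/8 - 25*s/8 - 3/4

Working:
[1] close the feedback loop around A2, A3 = 1/(2*s - 2)
[2] cascade A1, [A2/(1+A2*A3)] = (2*s - 1)/(s^2 + s - 2)
[3] combine A5, A6 in series = (4*s + 2)/(8*s^2 + 14*s + 3)
[4] combine (A1*[A2/(1+A2*A3)]), A4, (A5*A6) in parallel = (-16*s^4 + 16*s^3 + 76*s^2 + 8*s - 9)/(24*s^4 + 66*s^3 + 3*s^2 - 75*s - 18)
No further cancellation is possible in the step-4 result, so that is T(s). Its denominator becomes monic after dividing by the leading coefficient 24.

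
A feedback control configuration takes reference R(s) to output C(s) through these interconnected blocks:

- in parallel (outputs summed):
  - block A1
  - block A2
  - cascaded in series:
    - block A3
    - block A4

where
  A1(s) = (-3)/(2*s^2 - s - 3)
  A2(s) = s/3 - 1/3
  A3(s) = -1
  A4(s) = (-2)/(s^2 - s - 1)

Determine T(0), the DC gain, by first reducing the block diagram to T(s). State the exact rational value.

First reduce the diagram to T(s).

Step 1. series reduction of A3, A4; result 2/(s^2 - s - 1)
Step 2. parallel reduction of A1, A2, (A3*A4); result (2*s^5 - 5*s^4 - s^3 + 11*s^2 + 2*s - 12)/(6*s^4 - 9*s^3 - 12*s^2 + 12*s + 9)
The step-2 result is T(s). Setting s = 0: T(0) = -12/9 = -4/3.

Answer: -4/3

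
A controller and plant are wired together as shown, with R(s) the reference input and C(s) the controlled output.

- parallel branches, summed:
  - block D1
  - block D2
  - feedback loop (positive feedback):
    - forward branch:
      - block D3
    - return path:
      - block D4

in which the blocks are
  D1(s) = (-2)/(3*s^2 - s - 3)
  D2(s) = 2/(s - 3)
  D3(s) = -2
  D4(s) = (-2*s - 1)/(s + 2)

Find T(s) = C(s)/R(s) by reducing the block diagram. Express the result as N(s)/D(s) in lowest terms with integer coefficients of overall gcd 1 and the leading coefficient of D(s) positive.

Step 1 - apply the feedback formula to D3, D4; result (2*s + 4)/(3*s)
Step 2 - add D1, D2, [D3/(1-D3*D4)] (parallel), which is the overall transfer function T(s) = C(s)/R(s) in lowest terms

Final answer: (6*s^4 + 10*s^3 - 52*s^2 + 18*s + 36)/(9*s^4 - 30*s^3 + 27*s)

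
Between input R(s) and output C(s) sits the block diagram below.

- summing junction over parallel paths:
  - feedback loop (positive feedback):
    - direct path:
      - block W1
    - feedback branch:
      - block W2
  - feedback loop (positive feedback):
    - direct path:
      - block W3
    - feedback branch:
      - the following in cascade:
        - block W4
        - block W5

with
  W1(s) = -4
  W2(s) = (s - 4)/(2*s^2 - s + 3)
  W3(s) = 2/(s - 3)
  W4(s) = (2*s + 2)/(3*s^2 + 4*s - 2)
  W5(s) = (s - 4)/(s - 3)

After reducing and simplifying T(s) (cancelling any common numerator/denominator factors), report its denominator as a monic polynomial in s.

Answer: s^6 - 19*s^5/6 - 29*s^4/2 + 293*s^3/6 + 215*s^2/6 - 131*s + 13/3

Working:
1. feedback reduction of W1, W2 gives (-8*s^2 + 4*s - 12)/(2*s^2 + 3*s - 13)
2. multiply W4, W5 (series) gives (2*s^2 - 6*s - 8)/(3*s^3 - 5*s^2 - 14*s + 6)
3. apply the feedback formula to W3, (W4*W5) gives (6*s^3 - 10*s^2 - 28*s + 12)/(3*s^4 - 14*s^3 - 3*s^2 + 60*s - 2)
4. combine [W1/(1-W1*W2)], [W3/(1-W3*(W4*W5))] in parallel gives (-24*s^6 + 136*s^5 - 70*s^4 - 488*s^3 + 362*s^2 - 328*s - 132)/(6*s^6 - 19*s^5 - 87*s^4 + 293*s^3 + 215*s^2 - 786*s + 26)
The result of step 4 is T(s) in lowest terms. Its denominator has leading coefficient 6; dividing the denominator through by 6 makes it monic.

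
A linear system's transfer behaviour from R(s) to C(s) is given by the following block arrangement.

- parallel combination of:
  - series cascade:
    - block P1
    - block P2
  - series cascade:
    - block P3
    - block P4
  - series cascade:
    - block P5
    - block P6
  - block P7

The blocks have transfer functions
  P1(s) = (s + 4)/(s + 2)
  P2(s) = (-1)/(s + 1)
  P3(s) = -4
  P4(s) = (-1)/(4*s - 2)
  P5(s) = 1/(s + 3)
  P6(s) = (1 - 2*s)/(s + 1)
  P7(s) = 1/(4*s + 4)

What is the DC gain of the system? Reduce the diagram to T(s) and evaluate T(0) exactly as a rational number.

Step 1 - reduce the series chain P1, P2, giving (-s - 4)/(s^2 + 3*s + 2)
Step 2 - combine P3, P4 in series, giving 2/(2*s - 1)
Step 3 - cascade P5, P6, giving (1 - 2*s)/(s^2 + 4*s + 3)
Step 4 - sum the parallel branches (P1*P2), (P3*P4), (P5*P6), P7, giving (-14*s^3 - 11*s^2 + 55*s + 82)/(8*s^4 + 44*s^3 + 64*s^2 + 4*s - 24)
The step-4 result is T(s). Setting s = 0: T(0) = 82/(-24) = -41/12.

Hence the answer: -41/12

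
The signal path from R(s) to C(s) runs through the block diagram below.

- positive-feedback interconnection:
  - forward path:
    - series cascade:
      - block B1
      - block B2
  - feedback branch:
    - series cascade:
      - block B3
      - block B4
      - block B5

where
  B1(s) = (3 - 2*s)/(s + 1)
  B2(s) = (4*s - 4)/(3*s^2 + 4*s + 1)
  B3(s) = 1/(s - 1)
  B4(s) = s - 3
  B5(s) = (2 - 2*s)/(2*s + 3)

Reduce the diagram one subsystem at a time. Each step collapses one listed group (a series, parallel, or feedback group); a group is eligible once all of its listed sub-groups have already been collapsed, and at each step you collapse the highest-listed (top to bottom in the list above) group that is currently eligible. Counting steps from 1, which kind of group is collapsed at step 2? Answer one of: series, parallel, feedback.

Step 1 - multiply B1, B2 (series)
Step 2 - reduce the series chain B3, B4, B5
Step 3 - reduce the feedback loop with forward (B1*B2) and return (B3*B4*B5)
Step 2 collapses a series group.

Hence the answer: series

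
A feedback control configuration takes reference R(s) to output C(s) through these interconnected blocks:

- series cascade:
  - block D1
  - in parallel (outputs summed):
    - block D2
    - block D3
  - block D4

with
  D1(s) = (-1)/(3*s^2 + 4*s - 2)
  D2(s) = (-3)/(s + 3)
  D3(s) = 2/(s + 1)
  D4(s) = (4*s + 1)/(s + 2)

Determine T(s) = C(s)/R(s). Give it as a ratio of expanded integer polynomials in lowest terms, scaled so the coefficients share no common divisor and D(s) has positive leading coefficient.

The answer is (4*s^2 - 11*s - 3)/(3*s^5 + 22*s^4 + 55*s^3 + 50*s^2 + 2*s - 12).

Reasoning:
[1] reduce the parallel group D2, D3: (3 - s)/(s^2 + 4*s + 3)
[2] series reduction of D1, (D2+D3), D4, which is the overall transfer function T(s) = C(s)/R(s) in lowest terms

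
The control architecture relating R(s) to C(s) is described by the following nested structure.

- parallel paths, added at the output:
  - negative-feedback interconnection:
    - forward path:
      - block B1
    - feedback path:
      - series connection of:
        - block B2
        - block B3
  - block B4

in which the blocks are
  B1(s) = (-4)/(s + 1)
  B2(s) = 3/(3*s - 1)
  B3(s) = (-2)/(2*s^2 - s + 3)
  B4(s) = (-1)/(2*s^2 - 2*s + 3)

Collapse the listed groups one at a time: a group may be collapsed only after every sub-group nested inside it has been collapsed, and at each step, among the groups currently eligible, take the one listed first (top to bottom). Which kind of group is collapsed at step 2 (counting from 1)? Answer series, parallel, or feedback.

[1] cascade B2, B3
[2] collapse the loop (B1 forward, (B2*B3) return)
[3] sum the parallel branches [B1/(1+B1*(B2*B3))], B4
Step 2: feedback.

Answer: feedback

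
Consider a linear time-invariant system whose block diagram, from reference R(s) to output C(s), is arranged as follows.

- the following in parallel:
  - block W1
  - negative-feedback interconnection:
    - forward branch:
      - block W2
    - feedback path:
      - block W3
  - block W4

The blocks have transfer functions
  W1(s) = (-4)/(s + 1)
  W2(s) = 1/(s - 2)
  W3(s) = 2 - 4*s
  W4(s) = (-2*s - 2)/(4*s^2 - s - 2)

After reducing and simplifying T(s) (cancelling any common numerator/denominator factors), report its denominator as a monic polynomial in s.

The answer is s^4 + 3*s^3/4 - 3*s^2/4 - s/2.

Reasoning:
[1] collapse the loop (W2 forward, W3 return): (-1)/(3*s)
[2] add W1, [W2/(1+W2*W3)], W4 (parallel): (-58*s^3 - 3*s^2 + 21*s + 2)/(12*s^4 + 9*s^3 - 9*s^2 - 6*s)
Step 2 gives the fully reduced T(s), with no common factor left to cancel. The denominator's leading coefficient is 12, so divide each of its coefficients by 12 to get the monic form.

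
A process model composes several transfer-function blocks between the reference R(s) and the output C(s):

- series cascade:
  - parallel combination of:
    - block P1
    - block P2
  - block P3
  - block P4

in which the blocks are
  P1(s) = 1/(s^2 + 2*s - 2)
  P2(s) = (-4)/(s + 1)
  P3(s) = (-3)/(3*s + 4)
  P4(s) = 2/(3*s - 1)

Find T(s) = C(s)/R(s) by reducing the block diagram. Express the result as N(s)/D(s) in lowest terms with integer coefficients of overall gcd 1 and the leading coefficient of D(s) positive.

Step 1: add P1, P2 (parallel) -> (-4*s^2 - 7*s + 9)/(s^3 + 3*s^2 - 2)
Step 2: cascade (P1+P2), P3, P4, giving the overall T(s)

Hence the answer: (24*s^2 + 42*s - 54)/(9*s^5 + 36*s^4 + 23*s^3 - 30*s^2 - 18*s + 8)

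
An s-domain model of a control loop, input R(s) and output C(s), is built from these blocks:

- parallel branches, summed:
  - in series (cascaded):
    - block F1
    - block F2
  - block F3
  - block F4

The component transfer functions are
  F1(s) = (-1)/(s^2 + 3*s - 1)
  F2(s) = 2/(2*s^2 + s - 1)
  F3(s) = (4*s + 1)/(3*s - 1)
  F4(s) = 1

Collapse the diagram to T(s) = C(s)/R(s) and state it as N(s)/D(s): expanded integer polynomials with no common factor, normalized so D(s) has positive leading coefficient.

Step 1: multiply F1, F2 (series) = (-2)/(2*s^4 + 7*s^3 - 4*s + 1)
Step 2: parallel reduction of (F1*F2), F3, F4, which is the overall transfer function T(s) = C(s)/R(s) in lowest terms

Hence the answer: (14*s^5 + 49*s^4 - 28*s^2 + s + 2)/(6*s^5 + 19*s^4 - 7*s^3 - 12*s^2 + 7*s - 1)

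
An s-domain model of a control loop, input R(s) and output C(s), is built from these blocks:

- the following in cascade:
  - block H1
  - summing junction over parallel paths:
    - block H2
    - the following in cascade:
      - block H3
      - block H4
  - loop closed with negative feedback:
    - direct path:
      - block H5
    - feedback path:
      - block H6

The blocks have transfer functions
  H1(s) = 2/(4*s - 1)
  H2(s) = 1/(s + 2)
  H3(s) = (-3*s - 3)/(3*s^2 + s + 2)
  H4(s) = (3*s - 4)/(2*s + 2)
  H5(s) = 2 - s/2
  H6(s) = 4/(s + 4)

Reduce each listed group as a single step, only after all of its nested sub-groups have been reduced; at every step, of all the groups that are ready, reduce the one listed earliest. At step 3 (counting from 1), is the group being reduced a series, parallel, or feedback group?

[1] series reduction of H3, H4
[2] reduce the parallel group H2, (H3*H4)
[3] reduce the feedback loop with forward H5 and return H6
[4] series reduction of H1, (H2+(H3*H4)), [H5/(1+H5*H6)]
Step 3: feedback.

Answer: feedback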